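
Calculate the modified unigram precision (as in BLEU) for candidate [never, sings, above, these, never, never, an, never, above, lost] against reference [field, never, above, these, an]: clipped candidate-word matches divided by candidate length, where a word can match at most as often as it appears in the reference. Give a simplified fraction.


Reference word counts: {'above': 1, 'an': 1, 'field': 1, 'never': 1, 'these': 1}
Checking each candidate word (with clipping):
  'never' -> in reference (ref count 1, used 1/1) -> match (matches: 1)
  'sings' -> not in reference -> no match (matches: 1)
  'above' -> in reference (ref count 1, used 1/1) -> match (matches: 2)
  'these' -> in reference (ref count 1, used 1/1) -> match (matches: 3)
  'never' -> ref count 1 already used up (1/1) -> clipped, no match (matches: 3)
  'never' -> ref count 1 already used up (1/1) -> clipped, no match (matches: 3)
  'an' -> in reference (ref count 1, used 1/1) -> match (matches: 4)
  'never' -> ref count 1 already used up (1/1) -> clipped, no match (matches: 4)
  'above' -> ref count 1 already used up (1/1) -> clipped, no match (matches: 4)
  'lost' -> not in reference -> no match (matches: 4)
Clipped matches: 4, Candidate length: 10
Precision = 4/10 = 2/5

2/5


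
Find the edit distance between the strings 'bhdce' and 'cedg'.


Building DP table for s1='bhdce' (len 5) and s2='cedg' (len 4):
       c  e  d  g
    0  1  2  3  4
  b 1  1  2  3  4
  h 2  2  2  3  4
  d 3  3  3  2  3
  c 4  3  4  3  3
  e 5  4  3  4  4
Edit distance = dp[5][4] = 4

4


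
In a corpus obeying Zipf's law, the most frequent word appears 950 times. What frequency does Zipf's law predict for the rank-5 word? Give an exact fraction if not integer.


Zipf's law: freq(rank) = f1 / rank
f1 = 950, rank = 5
freq = 950 / 5
= 190

190


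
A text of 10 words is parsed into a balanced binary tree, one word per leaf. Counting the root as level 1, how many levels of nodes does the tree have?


In a balanced binary tree with n leaves the deepest leaf is ceil(log2(n)) edges below the root,
so counting node levels inclusive of root and leaves gives ceil(log2(n)) + 1 levels.
log2(10) = 3.3219
ceil(3.3219) = 4
levels = 4 + 1 = 5

5


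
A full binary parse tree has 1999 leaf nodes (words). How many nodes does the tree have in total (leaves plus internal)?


Leaf nodes (terminals): 1999
Internal nodes = n - 1 = 1999 - 1 = 1998
Total = leaves + internal = 1999 + 1998 = 3997

3997


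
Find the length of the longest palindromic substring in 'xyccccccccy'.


Scanning 'xyccccccccy' for palindromic substrings.
Substring at positions 1-10: 'yccccccccy'.
Check: reverse('yccccccccy') = 'yccccccccy' -> palindrome confirmed.
Neighbouring characters ('x' / '-') break symmetry, so it cannot extend further.
No longer palindromic substring exists; longest length = 10

10


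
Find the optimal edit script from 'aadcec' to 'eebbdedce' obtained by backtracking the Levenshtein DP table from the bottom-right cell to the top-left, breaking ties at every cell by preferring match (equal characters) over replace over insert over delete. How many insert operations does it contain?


Edit distance = 7. Backtracking from cell (6, 9) with preference match > replace > insert > delete,
then listing the resulting alignment 'aadcec' -> 'eebbdedce' left to right:
  Step 1: insert 'e' [insertion #1]
  Step 2: insert 'e' [insertion #2]
  Step 3: replace a->b
  Step 4: replace a->b
  Step 5: keep 'd'
  Step 6: replace c->e
  Step 7: replace e->d
  Step 8: keep 'c'
  Step 9: insert 'e' [insertion #3]
Total insertions: 3

3


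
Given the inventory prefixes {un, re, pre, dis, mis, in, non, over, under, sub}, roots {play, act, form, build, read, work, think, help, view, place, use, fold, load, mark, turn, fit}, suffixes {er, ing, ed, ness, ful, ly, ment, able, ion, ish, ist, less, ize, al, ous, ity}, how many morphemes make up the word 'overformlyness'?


Segmenting 'overformlyness' against the inventory:
  'over' -> prefix (morpheme 1)
  'form' -> root (morpheme 2)
  'ly' -> suffix (morpheme 3)
  'ness' -> suffix (morpheme 4)
Total morphemes: 4

4


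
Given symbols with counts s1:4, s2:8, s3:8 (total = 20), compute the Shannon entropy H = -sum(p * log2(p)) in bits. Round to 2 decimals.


Computing entropy H = -sum(p_i * log2(p_i)):
  s1: p = 4/20 = 0.2000, -p*log2(p) = 0.4644
  s2: p = 8/20 = 0.4000, -p*log2(p) = 0.5288
  s3: p = 8/20 = 0.4000, -p*log2(p) = 0.5288
H = sum of terms = 1.5220
Rounded to 2 decimals: 1.52

1.52


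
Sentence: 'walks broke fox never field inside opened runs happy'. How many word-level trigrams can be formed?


Word trigrams from [9] words:
  Trigram 1: (walks broke fox)
  Trigram 2: (broke fox never)
  Trigram 3: (fox never field)
  Trigram 4: (never field inside)
  Trigram 5: (field inside opened)
  Trigram 6: (inside opened runs)
  Trigram 7: (opened runs happy)
Total word trigrams: 9 - 2 = 7

7


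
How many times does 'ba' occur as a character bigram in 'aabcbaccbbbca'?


Scanning 'aabcbaccbbbca' for bigram 'ba':
  Position 0: 'aa' -> no
  Position 1: 'ab' -> no
  Position 2: 'bc' -> no
  Position 3: 'cb' -> no
  Position 4: 'ba' -> MATCH
  Position 5: 'ac' -> no
  Position 6: 'cc' -> no
  Position 7: 'cb' -> no
  Position 8: 'bb' -> no
  Position 9: 'bb' -> no
  Position 10: 'bc' -> no
  Position 11: 'ca' -> no
Total matches: 1

1


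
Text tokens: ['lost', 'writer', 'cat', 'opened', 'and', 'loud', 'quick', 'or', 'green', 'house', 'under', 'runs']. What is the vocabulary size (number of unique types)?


Listing all tokens and tracking unique types:
  Token 1: 'lost' -> NEW (unique so far: 1)
  Token 2: 'writer' -> NEW (unique so far: 2)
  Token 3: 'cat' -> NEW (unique so far: 3)
  Token 4: 'opened' -> NEW (unique so far: 4)
  Token 5: 'and' -> NEW (unique so far: 5)
  Token 6: 'loud' -> NEW (unique so far: 6)
  Token 7: 'quick' -> NEW (unique so far: 7)
  Token 8: 'or' -> NEW (unique so far: 8)
  Token 9: 'green' -> NEW (unique so far: 9)
  Token 10: 'house' -> NEW (unique so far: 10)
  Token 11: 'under' -> NEW (unique so far: 11)
  Token 12: 'runs' -> NEW (unique so far: 12)
Unique types: ('and', 'cat', 'green', 'house', 'lost', 'loud', 'opened', 'or', 'quick', 'runs', 'under', 'writer')
Vocabulary size: 12

12


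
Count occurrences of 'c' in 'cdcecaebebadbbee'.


Scanning 'cdcecaebebadbbee' for 'c':
  Position 0: 'c' -> MATCH (count: 1)
  Position 2: 'c' -> MATCH (count: 2)
  Position 4: 'c' -> MATCH (count: 3)
Total occurrences of 'c': 3

3


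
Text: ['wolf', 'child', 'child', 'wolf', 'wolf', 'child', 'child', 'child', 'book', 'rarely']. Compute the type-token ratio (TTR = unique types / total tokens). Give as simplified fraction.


Tokens: 10
Unique types: ('book', 'child', 'rarely', 'wolf') = 4
TTR = 4/10
Simplify: divide both by 2 -> 2/5
TTR = 2/5

2/5


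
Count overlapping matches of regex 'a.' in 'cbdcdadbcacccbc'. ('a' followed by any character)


Pattern: a. means 'a' followed by any character.
Scanning 'cbdcdadbcacccbc' position-by-position:
  Pos 0: window 'cb' -> no
  Pos 1: window 'bd' -> no
  Pos 2: window 'dc' -> no
  Pos 3: window 'cd' -> no
  Pos 4: window 'da' -> no
  Pos 5: window 'ad' -> MATCH
  Pos 6: window 'db' -> no
  Pos 7: window 'bc' -> no
  Pos 8: window 'ca' -> no
  Pos 9: window 'ac' -> MATCH
  Pos 10: window 'cc' -> no
  Pos 11: window 'cc' -> no
  Pos 12: window 'cb' -> no
  Pos 13: window 'bc' -> no
  Pos 14: window 'c' -> no
Total matches: 2

2


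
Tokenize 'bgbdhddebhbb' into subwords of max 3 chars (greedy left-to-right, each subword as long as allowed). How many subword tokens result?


'bgbdhddebhbb' has 12 characters.
Chunking with max size 3:
  Chunk 1: 'bgb' (positions 0-2)
  Chunk 2: 'dhd' (positions 3-5)
  Chunk 3: 'deb' (positions 6-8)
  Chunk 4: 'hbb' (positions 9-11)
Total chunks: ceil(12 / 3) = 4

4


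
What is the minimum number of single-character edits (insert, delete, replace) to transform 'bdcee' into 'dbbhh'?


Building DP table for s1='bdcee' (len 5) and s2='dbbhh' (len 5):
       d  b  b  h  h
    0  1  2  3  4  5
  b 1  1  1  2  3  4
  d 2  1  2  2  3  4
  c 3  2  2  3  3  4
  e 4  3  3  3  4  4
  e 5  4  4  4  4  5
Edit distance = dp[5][5] = 5

5


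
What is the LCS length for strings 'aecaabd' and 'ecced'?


DP table for LCS of 'aecaabd' and 'ecced':
       e  c  c  e  d
    0  0  0  0  0  0
  a 0  0  0  0  0  0
  e 0  1  1  1  1  1
  c 0  1  2  2  2  2
  a 0  1  2  2  2  2
  a 0  1  2  2  2  2
  b 0  1  2  2  2  2
  d 0  1  2  2  2  3
LCS: 'ecd'
LCS length = 3

3


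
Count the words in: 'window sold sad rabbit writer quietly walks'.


Counting words by splitting on spaces:
  Word 1: 'window'
  Word 2: 'sold'
  Word 3: 'sad'
  Word 4: 'rabbit'
  Word 5: 'writer'
  Word 6: 'quietly'
  Word 7: 'walks'
Total words: 7

7


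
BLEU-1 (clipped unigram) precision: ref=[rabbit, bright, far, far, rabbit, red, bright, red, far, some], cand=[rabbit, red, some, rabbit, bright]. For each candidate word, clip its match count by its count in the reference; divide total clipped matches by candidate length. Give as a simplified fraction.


Reference word counts: {'bright': 2, 'far': 3, 'rabbit': 2, 'red': 2, 'some': 1}
Checking each candidate word (with clipping):
  'rabbit' -> in reference (ref count 2, used 1/2) -> match (matches: 1)
  'red' -> in reference (ref count 2, used 1/2) -> match (matches: 2)
  'some' -> in reference (ref count 1, used 1/1) -> match (matches: 3)
  'rabbit' -> in reference (ref count 2, used 2/2) -> match (matches: 4)
  'bright' -> in reference (ref count 2, used 1/2) -> match (matches: 5)
Clipped matches: 5, Candidate length: 5
Precision = 5/5 = 1

1


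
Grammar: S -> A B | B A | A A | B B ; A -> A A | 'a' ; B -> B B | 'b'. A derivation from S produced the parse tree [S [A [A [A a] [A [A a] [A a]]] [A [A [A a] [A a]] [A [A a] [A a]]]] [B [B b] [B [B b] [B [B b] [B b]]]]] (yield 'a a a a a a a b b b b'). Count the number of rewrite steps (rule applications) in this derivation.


Every bracketed nonterminal node [X ...] in the tree is produced by exactly one rule application.
Reading the tree off as a leftmost derivation:
  Step 1: S  =>  A B   (applied S -> A B)
  Step 2: A B  =>  A A B   (applied A -> A A)
  Step 3: A A B  =>  A A A B   (applied A -> A A)
  Step 4: A A A B  =>  a A A B   (applied A -> a)
  Step 5: a A A B  =>  a A A A B   (applied A -> A A)
  Step 6: a A A A B  =>  a a A A B   (applied A -> a)
  Step 7: a a A A B  =>  a a a A B   (applied A -> a)
  Step 8: a a a A B  =>  a a a A A B   (applied A -> A A)
  Step 9: a a a A A B  =>  a a a A A A B   (applied A -> A A)
  Step 10: a a a A A A B  =>  a a a a A A B   (applied A -> a)
  Step 11: a a a a A A B  =>  a a a a a A B   (applied A -> a)
  Step 12: a a a a a A B  =>  a a a a a A A B   (applied A -> A A)
  Step 13: a a a a a A A B  =>  a a a a a a A B   (applied A -> a)
  Step 14: a a a a a a A B  =>  a a a a a a a B   (applied A -> a)
  Step 15: a a a a a a a B  =>  a a a a a a a B B   (applied B -> B B)
  Step 16: a a a a a a a B B  =>  a a a a a a a b B   (applied B -> b)
  Step 17: a a a a a a a b B  =>  a a a a a a a b B B   (applied B -> B B)
  Step 18: a a a a a a a b B B  =>  a a a a a a a b b B   (applied B -> b)
  Step 19: a a a a a a a b b B  =>  a a a a a a a b b B B   (applied B -> B B)
  Step 20: a a a a a a a b b B B  =>  a a a a a a a b b b B   (applied B -> b)
  Step 21: a a a a a a a b b b B  =>  a a a a a a a b b b b   (applied B -> b)
Final yield: a a a a a a a b b b b
Total rewrite steps: 21

21


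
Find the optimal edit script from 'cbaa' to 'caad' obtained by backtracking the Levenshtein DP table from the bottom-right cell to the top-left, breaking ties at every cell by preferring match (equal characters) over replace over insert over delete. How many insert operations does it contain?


Edit distance = 2. Backtracking from cell (4, 4) with preference match > replace > insert > delete,
then listing the resulting alignment 'cbaa' -> 'caad' left to right:
  Step 1: keep 'c'
  Step 2: replace b->a
  Step 3: keep 'a'
  Step 4: replace a->d
Total insertions: 0

0


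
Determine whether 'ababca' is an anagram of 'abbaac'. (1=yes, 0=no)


Sort characters of 'ababca': 'aaabbc'
Sort characters of 'abbaac': 'aaabbc'
Sorted forms match -> they ARE anagrams
Result: 1

1


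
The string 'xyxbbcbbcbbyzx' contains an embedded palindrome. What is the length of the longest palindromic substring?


Scanning 'xyxbbcbbcbbyzx' for palindromic substrings.
Substring at positions 3-10: 'bbcbbcbb'.
Check: reverse('bbcbbcbb') = 'bbcbbcbb' -> palindrome confirmed.
Neighbouring characters ('x' / 'y') break symmetry, so it cannot extend further.
No longer palindromic substring exists; longest length = 8

8


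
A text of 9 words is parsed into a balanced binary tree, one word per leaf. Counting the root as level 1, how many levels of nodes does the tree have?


In a balanced binary tree with n leaves the deepest leaf is ceil(log2(n)) edges below the root,
so counting node levels inclusive of root and leaves gives ceil(log2(n)) + 1 levels.
log2(9) = 3.1699
ceil(3.1699) = 4
levels = 4 + 1 = 5

5


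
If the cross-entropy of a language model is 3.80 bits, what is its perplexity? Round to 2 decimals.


Perplexity formula: PP = 2^H
H = 3.80
PP = 2^3.80
Decompose: 2^3.80 = 2^3 * 2^0.80
2^3 = 8, 2^0.80 ~ 1.7411011
PP ~ 8 * 1.7411011 = 13.9288088
Rounded to 2 decimals: 13.93

13.93


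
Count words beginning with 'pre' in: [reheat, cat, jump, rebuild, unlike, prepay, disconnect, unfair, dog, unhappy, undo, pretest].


Checking each word for prefix 'pre':
  'reheat' -> no (count: 0)
  'cat' -> no (count: 0)
  'jump' -> no (count: 0)
  'rebuild' -> no (count: 0)
  'unlike' -> no (count: 0)
  'prepay' -> YES, starts with 'pre' (count: 1)
  'disconnect' -> no (count: 1)
  'unfair' -> no (count: 1)
  'dog' -> no (count: 1)
  'unhappy' -> no (count: 1)
  'undo' -> no (count: 1)
  'pretest' -> YES, starts with 'pre' (count: 2)
Total with prefix 'pre': 2

2


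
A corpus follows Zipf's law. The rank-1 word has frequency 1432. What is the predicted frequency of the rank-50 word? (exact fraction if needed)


Zipf's law: freq(rank) = f1 / rank
f1 = 1432, rank = 50
freq = 1432 / 50
GCD(1432, 50) = 2
Simplified: 716/25

716/25


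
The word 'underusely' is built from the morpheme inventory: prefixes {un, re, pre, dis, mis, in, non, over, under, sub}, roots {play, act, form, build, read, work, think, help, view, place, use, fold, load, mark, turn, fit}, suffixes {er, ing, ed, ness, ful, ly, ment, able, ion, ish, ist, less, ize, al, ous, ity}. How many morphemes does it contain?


Segmenting 'underusely' against the inventory:
  'under' -> prefix (morpheme 1)
  'use' -> root (morpheme 2)
  'ly' -> suffix (morpheme 3)
Total morphemes: 3

3


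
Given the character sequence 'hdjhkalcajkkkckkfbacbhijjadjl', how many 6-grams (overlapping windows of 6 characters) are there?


String 'hdjhkalcajkkkckkfbacbhijjadjl' has length L = 29.
Number of overlapping n-grams = L - n + 1
Substituting: 29 - 6 + 1 = 24

24


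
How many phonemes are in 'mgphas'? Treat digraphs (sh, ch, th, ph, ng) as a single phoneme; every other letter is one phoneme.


Parsing 'mgphas' greedily, digraphs first:
  'm' -> consonant phoneme (phonemes so far: 1)
  'g' -> consonant phoneme (phonemes so far: 2)
  'ph' -> digraph (1 consonant phoneme) (phonemes so far: 3)
  'a' -> vowel phoneme (phonemes so far: 4)
  's' -> consonant phoneme (phonemes so far: 5)
Total phonemes: 5

5


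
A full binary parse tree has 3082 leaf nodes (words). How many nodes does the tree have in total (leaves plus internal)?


Leaf nodes (terminals): 3082
Internal nodes = n - 1 = 3082 - 1 = 3081
Total = leaves + internal = 3082 + 3081 = 6163

6163


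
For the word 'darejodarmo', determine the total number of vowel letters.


Scanning each character of 'darejodarmo':
  Position 1: 'd' -> consonant (running count: 0)
  Position 2: 'a' -> vowel (running count: 1)
  Position 3: 'r' -> consonant (running count: 1)
  Position 4: 'e' -> vowel (running count: 2)
  Position 5: 'j' -> consonant (running count: 2)
  Position 6: 'o' -> vowel (running count: 3)
  Position 7: 'd' -> consonant (running count: 3)
  Position 8: 'a' -> vowel (running count: 4)
  Position 9: 'r' -> consonant (running count: 4)
  Position 10: 'm' -> consonant (running count: 4)
  Position 11: 'o' -> vowel (running count: 5)
Total vowels: 5

5


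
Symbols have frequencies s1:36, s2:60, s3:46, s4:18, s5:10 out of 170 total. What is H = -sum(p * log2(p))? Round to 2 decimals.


Computing entropy H = -sum(p_i * log2(p_i)):
  s1: p = 36/170 = 0.2118, -p*log2(p) = 0.4742
  s2: p = 60/170 = 0.3529, -p*log2(p) = 0.5303
  s3: p = 46/170 = 0.2706, -p*log2(p) = 0.5103
  s4: p = 18/170 = 0.1059, -p*log2(p) = 0.3430
  s5: p = 10/170 = 0.0588, -p*log2(p) = 0.2404
H = sum of terms = 2.0982
Rounded to 2 decimals: 2.10

2.10


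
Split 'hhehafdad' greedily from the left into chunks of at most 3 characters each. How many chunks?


'hhehafdad' has 9 characters.
Chunking with max size 3:
  Chunk 1: 'hhe' (positions 0-2)
  Chunk 2: 'haf' (positions 3-5)
  Chunk 3: 'dad' (positions 6-8)
Total chunks: ceil(9 / 3) = 3

3


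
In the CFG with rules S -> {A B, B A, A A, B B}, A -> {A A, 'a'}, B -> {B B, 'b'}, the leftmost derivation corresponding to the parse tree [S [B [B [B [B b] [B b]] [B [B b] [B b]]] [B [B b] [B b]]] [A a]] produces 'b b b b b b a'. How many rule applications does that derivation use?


Every bracketed nonterminal node [X ...] in the tree is produced by exactly one rule application.
Reading the tree off as a leftmost derivation:
  Step 1: S  =>  B A   (applied S -> B A)
  Step 2: B A  =>  B B A   (applied B -> B B)
  Step 3: B B A  =>  B B B A   (applied B -> B B)
  Step 4: B B B A  =>  B B B B A   (applied B -> B B)
  Step 5: B B B B A  =>  b B B B A   (applied B -> b)
  Step 6: b B B B A  =>  b b B B A   (applied B -> b)
  Step 7: b b B B A  =>  b b B B B A   (applied B -> B B)
  Step 8: b b B B B A  =>  b b b B B A   (applied B -> b)
  Step 9: b b b B B A  =>  b b b b B A   (applied B -> b)
  Step 10: b b b b B A  =>  b b b b B B A   (applied B -> B B)
  Step 11: b b b b B B A  =>  b b b b b B A   (applied B -> b)
  Step 12: b b b b b B A  =>  b b b b b b A   (applied B -> b)
  Step 13: b b b b b b A  =>  b b b b b b a   (applied A -> a)
Final yield: b b b b b b a
Total rewrite steps: 13

13


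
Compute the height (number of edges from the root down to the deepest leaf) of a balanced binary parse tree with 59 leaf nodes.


In a balanced binary tree with n leaves the deepest leaf is ceil(log2(n)) edges below the root.
log2(59) = 5.8826
ceil(5.8826) = 6
height (edges) = 6

6


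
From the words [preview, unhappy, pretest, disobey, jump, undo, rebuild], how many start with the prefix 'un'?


Checking each word for prefix 'un':
  'preview' -> no (count: 0)
  'unhappy' -> YES, starts with 'un' (count: 1)
  'pretest' -> no (count: 1)
  'disobey' -> no (count: 1)
  'jump' -> no (count: 1)
  'undo' -> YES, starts with 'un' (count: 2)
  'rebuild' -> no (count: 2)
Total with prefix 'un': 2

2


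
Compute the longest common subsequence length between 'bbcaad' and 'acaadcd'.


DP table for LCS of 'bbcaad' and 'acaadcd':
       a  c  a  a  d  c  d
    0  0  0  0  0  0  0  0
  b 0  0  0  0  0  0  0  0
  b 0  0  0  0  0  0  0  0
  c 0  0  1  1  1  1  1  1
  a 0  1  1  2  2  2  2  2
  a 0  1  1  2  3  3  3  3
  d 0  1  1  2  3  4  4  4
LCS: 'caad'
LCS length = 4

4


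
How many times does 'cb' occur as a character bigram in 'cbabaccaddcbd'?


Scanning 'cbabaccaddcbd' for bigram 'cb':
  Position 0: 'cb' -> MATCH
  Position 1: 'ba' -> no
  Position 2: 'ab' -> no
  Position 3: 'ba' -> no
  Position 4: 'ac' -> no
  Position 5: 'cc' -> no
  Position 6: 'ca' -> no
  Position 7: 'ad' -> no
  Position 8: 'dd' -> no
  Position 9: 'dc' -> no
  Position 10: 'cb' -> MATCH
  Position 11: 'bd' -> no
Total matches: 2

2


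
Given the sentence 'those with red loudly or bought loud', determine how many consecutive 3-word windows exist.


Word trigrams from [7] words:
  Trigram 1: (those with red)
  Trigram 2: (with red loudly)
  Trigram 3: (red loudly or)
  Trigram 4: (loudly or bought)
  Trigram 5: (or bought loud)
Total word trigrams: 7 - 2 = 5

5


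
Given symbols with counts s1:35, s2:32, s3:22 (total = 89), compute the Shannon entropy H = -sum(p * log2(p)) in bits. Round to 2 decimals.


Computing entropy H = -sum(p_i * log2(p_i)):
  s1: p = 35/89 = 0.3933, -p*log2(p) = 0.5295
  s2: p = 32/89 = 0.3596, -p*log2(p) = 0.5306
  s3: p = 22/89 = 0.2472, -p*log2(p) = 0.4984
H = sum of terms = 1.5585
Rounded to 2 decimals: 1.56

1.56


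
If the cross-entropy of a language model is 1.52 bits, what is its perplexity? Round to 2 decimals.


Perplexity formula: PP = 2^H
H = 1.52
PP = 2^1.52
Decompose: 2^1.52 = 2^1 * 2^0.52
2^1 = 2, 2^0.52 ~ 1.4339552
PP ~ 2 * 1.4339552 = 2.8679104
Rounded to 2 decimals: 2.87

2.87


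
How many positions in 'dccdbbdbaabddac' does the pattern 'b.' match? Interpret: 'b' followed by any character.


Pattern: b. means 'b' followed by any character.
Scanning 'dccdbbdbaabddac' position-by-position:
  Pos 0: window 'dc' -> no
  Pos 1: window 'cc' -> no
  Pos 2: window 'cd' -> no
  Pos 3: window 'db' -> no
  Pos 4: window 'bb' -> MATCH
  Pos 5: window 'bd' -> MATCH
  Pos 6: window 'db' -> no
  Pos 7: window 'ba' -> MATCH
  Pos 8: window 'aa' -> no
  Pos 9: window 'ab' -> no
  Pos 10: window 'bd' -> MATCH
  Pos 11: window 'dd' -> no
  Pos 12: window 'da' -> no
  Pos 13: window 'ac' -> no
  Pos 14: window 'c' -> no
Total matches: 4

4


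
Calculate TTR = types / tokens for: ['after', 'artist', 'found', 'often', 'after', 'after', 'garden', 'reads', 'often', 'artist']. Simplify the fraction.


Tokens: 10
Unique types: ('after', 'artist', 'found', 'garden', 'often', 'reads') = 6
TTR = 6/10
Simplify: divide both by 2 -> 3/5
TTR = 3/5

3/5


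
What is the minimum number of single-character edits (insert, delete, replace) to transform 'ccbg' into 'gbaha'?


Building DP table for s1='ccbg' (len 4) and s2='gbaha' (len 5):
       g  b  a  h  a
    0  1  2  3  4  5
  c 1  1  2  3  4  5
  c 2  2  2  3  4  5
  b 3  3  2  3  4  5
  g 4  3  3  3  4  5
Edit distance = dp[4][5] = 5

5


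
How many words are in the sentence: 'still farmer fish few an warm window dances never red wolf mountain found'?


Counting words by splitting on spaces:
  Word 1: 'still'
  Word 2: 'farmer'
  Word 3: 'fish'
  Word 4: 'few'
  Word 5: 'an'
  Word 6: 'warm'
  Word 7: 'window'
  Word 8: 'dances'
  Word 9: 'never'
  Word 10: 'red'
  Word 11: 'wolf'
  Word 12: 'mountain'
  Word 13: 'found'
Total words: 13

13


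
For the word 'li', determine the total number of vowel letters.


Scanning each character of 'li':
  Position 1: 'l' -> consonant (running count: 0)
  Position 2: 'i' -> vowel (running count: 1)
Total vowels: 1

1


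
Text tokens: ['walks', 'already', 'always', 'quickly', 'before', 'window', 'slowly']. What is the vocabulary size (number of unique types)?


Listing all tokens and tracking unique types:
  Token 1: 'walks' -> NEW (unique so far: 1)
  Token 2: 'already' -> NEW (unique so far: 2)
  Token 3: 'always' -> NEW (unique so far: 3)
  Token 4: 'quickly' -> NEW (unique so far: 4)
  Token 5: 'before' -> NEW (unique so far: 5)
  Token 6: 'window' -> NEW (unique so far: 6)
  Token 7: 'slowly' -> NEW (unique so far: 7)
Unique types: ('already', 'always', 'before', 'quickly', 'slowly', 'walks', 'window')
Vocabulary size: 7

7


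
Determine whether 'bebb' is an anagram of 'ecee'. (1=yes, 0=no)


Sort characters of 'bebb': 'bbbe'
Sort characters of 'ecee': 'ceee'
Sorted forms differ -> they are NOT anagrams
Result: 0

0


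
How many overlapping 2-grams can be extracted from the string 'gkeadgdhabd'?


String 'gkeadgdhabd' has length L = 11.
Number of overlapping n-grams = L - n + 1
Substituting: 11 - 2 + 1 = 10

10


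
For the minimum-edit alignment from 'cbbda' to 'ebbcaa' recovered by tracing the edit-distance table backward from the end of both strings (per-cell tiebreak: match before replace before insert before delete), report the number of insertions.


Edit distance = 3. Backtracking from cell (5, 6) with preference match > replace > insert > delete,
then listing the resulting alignment 'cbbda' -> 'ebbcaa' left to right:
  Step 1: replace c->e
  Step 2: keep 'b'
  Step 3: keep 'b'
  Step 4: insert 'c' [insertion #1]
  Step 5: replace d->a
  Step 6: keep 'a'
Total insertions: 1

1


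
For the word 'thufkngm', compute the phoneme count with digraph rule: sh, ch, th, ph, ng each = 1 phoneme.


Parsing 'thufkngm' greedily, digraphs first:
  'th' -> digraph (1 consonant phoneme) (phonemes so far: 1)
  'u' -> vowel phoneme (phonemes so far: 2)
  'f' -> consonant phoneme (phonemes so far: 3)
  'k' -> consonant phoneme (phonemes so far: 4)
  'ng' -> digraph (1 consonant phoneme) (phonemes so far: 5)
  'm' -> consonant phoneme (phonemes so far: 6)
Total phonemes: 6

6


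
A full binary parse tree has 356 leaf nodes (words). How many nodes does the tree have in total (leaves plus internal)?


Leaf nodes (terminals): 356
Internal nodes = n - 1 = 356 - 1 = 355
Total = leaves + internal = 356 + 355 = 711

711


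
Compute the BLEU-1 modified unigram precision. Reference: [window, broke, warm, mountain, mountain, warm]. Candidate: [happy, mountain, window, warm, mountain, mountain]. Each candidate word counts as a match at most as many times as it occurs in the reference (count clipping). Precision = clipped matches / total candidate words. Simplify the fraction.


Reference word counts: {'broke': 1, 'mountain': 2, 'warm': 2, 'window': 1}
Checking each candidate word (with clipping):
  'happy' -> not in reference -> no match (matches: 0)
  'mountain' -> in reference (ref count 2, used 1/2) -> match (matches: 1)
  'window' -> in reference (ref count 1, used 1/1) -> match (matches: 2)
  'warm' -> in reference (ref count 2, used 1/2) -> match (matches: 3)
  'mountain' -> in reference (ref count 2, used 2/2) -> match (matches: 4)
  'mountain' -> ref count 2 already used up (2/2) -> clipped, no match (matches: 4)
Clipped matches: 4, Candidate length: 6
Precision = 4/6 = 2/3

2/3


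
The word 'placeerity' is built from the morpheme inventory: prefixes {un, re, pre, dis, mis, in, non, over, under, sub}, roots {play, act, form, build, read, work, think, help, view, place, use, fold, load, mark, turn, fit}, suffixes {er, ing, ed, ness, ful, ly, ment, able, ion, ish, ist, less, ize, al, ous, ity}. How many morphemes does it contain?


Segmenting 'placeerity' against the inventory:
  'place' -> root (morpheme 1)
  'er' -> suffix (morpheme 2)
  'ity' -> suffix (morpheme 3)
Total morphemes: 3

3


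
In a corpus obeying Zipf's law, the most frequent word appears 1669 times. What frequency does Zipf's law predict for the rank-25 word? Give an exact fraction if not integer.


Zipf's law: freq(rank) = f1 / rank
f1 = 1669, rank = 25
freq = 1669 / 25
GCD(1669, 25) = 1
Simplified: 1669/25

1669/25


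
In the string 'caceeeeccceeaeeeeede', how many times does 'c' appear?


Scanning 'caceeeeccceeaeeeeede' for 'c':
  Position 0: 'c' -> MATCH (count: 1)
  Position 2: 'c' -> MATCH (count: 2)
  Position 7: 'c' -> MATCH (count: 3)
  Position 8: 'c' -> MATCH (count: 4)
  Position 9: 'c' -> MATCH (count: 5)
Total occurrences of 'c': 5

5


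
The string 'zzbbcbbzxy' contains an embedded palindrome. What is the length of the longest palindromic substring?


Scanning 'zzbbcbbzxy' for palindromic substrings.
Substring at positions 1-7: 'zbbcbbz'.
Check: reverse('zbbcbbz') = 'zbbcbbz' -> palindrome confirmed.
Neighbouring characters ('z' / 'x') break symmetry, so it cannot extend further.
No longer palindromic substring exists; longest length = 7

7


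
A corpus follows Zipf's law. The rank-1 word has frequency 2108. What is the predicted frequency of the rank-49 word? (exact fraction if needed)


Zipf's law: freq(rank) = f1 / rank
f1 = 2108, rank = 49
freq = 2108 / 49
GCD(2108, 49) = 1
Simplified: 2108/49

2108/49


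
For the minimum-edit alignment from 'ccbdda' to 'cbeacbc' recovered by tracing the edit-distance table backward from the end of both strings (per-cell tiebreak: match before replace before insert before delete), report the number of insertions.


Edit distance = 6. Backtracking from cell (6, 7) with preference match > replace > insert > delete,
then listing the resulting alignment 'ccbdda' -> 'cbeacbc' left to right:
  Step 1: keep 'c'
  Step 2: insert 'b' [insertion #1]
  Step 3: replace c->e
  Step 4: replace b->a
  Step 5: replace d->c
  Step 6: replace d->b
  Step 7: replace a->c
Total insertions: 1

1


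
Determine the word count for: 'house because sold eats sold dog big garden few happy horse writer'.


Counting words by splitting on spaces:
  Word 1: 'house'
  Word 2: 'because'
  Word 3: 'sold'
  Word 4: 'eats'
  Word 5: 'sold'
  Word 6: 'dog'
  Word 7: 'big'
  Word 8: 'garden'
  Word 9: 'few'
  Word 10: 'happy'
  Word 11: 'horse'
  Word 12: 'writer'
Total words: 12

12


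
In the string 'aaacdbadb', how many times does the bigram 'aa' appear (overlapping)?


Scanning 'aaacdbadb' for bigram 'aa':
  Position 0: 'aa' -> MATCH
  Position 1: 'aa' -> MATCH
  Position 2: 'ac' -> no
  Position 3: 'cd' -> no
  Position 4: 'db' -> no
  Position 5: 'ba' -> no
  Position 6: 'ad' -> no
  Position 7: 'db' -> no
Total matches: 2

2


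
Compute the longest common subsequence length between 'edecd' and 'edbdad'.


DP table for LCS of 'edecd' and 'edbdad':
       e  d  b  d  a  d
    0  0  0  0  0  0  0
  e 0  1  1  1  1  1  1
  d 0  1  2  2  2  2  2
  e 0  1  2  2  2  2  2
  c 0  1  2  2  2  2  2
  d 0  1  2  2  3  3  3
LCS: 'edd'
LCS length = 3

3


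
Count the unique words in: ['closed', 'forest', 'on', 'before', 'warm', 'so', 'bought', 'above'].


Listing all tokens and tracking unique types:
  Token 1: 'closed' -> NEW (unique so far: 1)
  Token 2: 'forest' -> NEW (unique so far: 2)
  Token 3: 'on' -> NEW (unique so far: 3)
  Token 4: 'before' -> NEW (unique so far: 4)
  Token 5: 'warm' -> NEW (unique so far: 5)
  Token 6: 'so' -> NEW (unique so far: 6)
  Token 7: 'bought' -> NEW (unique so far: 7)
  Token 8: 'above' -> NEW (unique so far: 8)
Unique types: ('above', 'before', 'bought', 'closed', 'forest', 'on', 'so', 'warm')
Vocabulary size: 8

8


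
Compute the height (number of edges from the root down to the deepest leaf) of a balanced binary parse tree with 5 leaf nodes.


In a balanced binary tree with n leaves the deepest leaf is ceil(log2(n)) edges below the root.
log2(5) = 2.3219
ceil(2.3219) = 3
height (edges) = 3

3


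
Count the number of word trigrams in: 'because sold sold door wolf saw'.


Word trigrams from [6] words:
  Trigram 1: (because sold sold)
  Trigram 2: (sold sold door)
  Trigram 3: (sold door wolf)
  Trigram 4: (door wolf saw)
Total word trigrams: 6 - 2 = 4

4


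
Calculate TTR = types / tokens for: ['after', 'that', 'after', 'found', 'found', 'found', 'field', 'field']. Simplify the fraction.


Tokens: 8
Unique types: ('after', 'field', 'found', 'that') = 4
TTR = 4/8
Simplify: divide both by 4 -> 1/2
TTR = 1/2

1/2


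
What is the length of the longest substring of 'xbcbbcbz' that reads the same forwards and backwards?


Scanning 'xbcbbcbz' for palindromic substrings.
Substring at positions 1-6: 'bcbbcb'.
Check: reverse('bcbbcb') = 'bcbbcb' -> palindrome confirmed.
Neighbouring characters ('x' / 'z') break symmetry, so it cannot extend further.
No longer palindromic substring exists; longest length = 6

6


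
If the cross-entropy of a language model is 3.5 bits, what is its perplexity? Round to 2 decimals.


Perplexity formula: PP = 2^H
H = 3.5
PP = 2^3.5
Decompose: 2^3.5 = 2^3 * 2^0.5 = 2^3 * sqrt(2)
2^3 = 8, sqrt(2) ~ 1.4142136
PP ~ 8 * 1.4142136 = 11.3137088
Rounded to 2 decimals: 11.31

11.31


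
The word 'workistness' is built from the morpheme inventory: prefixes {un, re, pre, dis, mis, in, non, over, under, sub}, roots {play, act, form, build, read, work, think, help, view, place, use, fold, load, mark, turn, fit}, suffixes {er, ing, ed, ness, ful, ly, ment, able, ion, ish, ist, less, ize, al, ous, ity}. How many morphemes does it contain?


Segmenting 'workistness' against the inventory:
  'work' -> root (morpheme 1)
  'ist' -> suffix (morpheme 2)
  'ness' -> suffix (morpheme 3)
Total morphemes: 3

3


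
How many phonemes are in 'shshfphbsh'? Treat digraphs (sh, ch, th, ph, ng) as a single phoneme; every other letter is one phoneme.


Parsing 'shshfphbsh' greedily, digraphs first:
  'sh' -> digraph (1 consonant phoneme) (phonemes so far: 1)
  'sh' -> digraph (1 consonant phoneme) (phonemes so far: 2)
  'f' -> consonant phoneme (phonemes so far: 3)
  'ph' -> digraph (1 consonant phoneme) (phonemes so far: 4)
  'b' -> consonant phoneme (phonemes so far: 5)
  'sh' -> digraph (1 consonant phoneme) (phonemes so far: 6)
Total phonemes: 6

6


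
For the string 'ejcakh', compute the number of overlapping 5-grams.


String 'ejcakh' has length L = 6.
Number of overlapping n-grams = L - n + 1
Substituting: 6 - 5 + 1 = 2

2


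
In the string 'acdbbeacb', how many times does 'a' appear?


Scanning 'acdbbeacb' for 'a':
  Position 0: 'a' -> MATCH (count: 1)
  Position 6: 'a' -> MATCH (count: 2)
Total occurrences of 'a': 2

2


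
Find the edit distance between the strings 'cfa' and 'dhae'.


Building DP table for s1='cfa' (len 3) and s2='dhae' (len 4):
       d  h  a  e
    0  1  2  3  4
  c 1  1  2  3  4
  f 2  2  2  3  4
  a 3  3  3  2  3
Edit distance = dp[3][4] = 3

3


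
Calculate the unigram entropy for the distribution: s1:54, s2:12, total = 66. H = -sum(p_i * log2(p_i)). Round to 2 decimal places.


Computing entropy H = -sum(p_i * log2(p_i)):
  s1: p = 54/66 = 0.8182, -p*log2(p) = 0.2369
  s2: p = 12/66 = 0.1818, -p*log2(p) = 0.4472
H = sum of terms = 0.6841
Rounded to 2 decimals: 0.68

0.68


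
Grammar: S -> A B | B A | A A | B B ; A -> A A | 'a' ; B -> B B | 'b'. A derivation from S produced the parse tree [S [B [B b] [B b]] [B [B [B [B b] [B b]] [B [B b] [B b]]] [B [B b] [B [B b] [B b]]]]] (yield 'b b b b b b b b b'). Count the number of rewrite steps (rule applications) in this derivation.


Every bracketed nonterminal node [X ...] in the tree is produced by exactly one rule application.
Reading the tree off as a leftmost derivation:
  Step 1: S  =>  B B   (applied S -> B B)
  Step 2: B B  =>  B B B   (applied B -> B B)
  Step 3: B B B  =>  b B B   (applied B -> b)
  Step 4: b B B  =>  b b B   (applied B -> b)
  Step 5: b b B  =>  b b B B   (applied B -> B B)
  Step 6: b b B B  =>  b b B B B   (applied B -> B B)
  Step 7: b b B B B  =>  b b B B B B   (applied B -> B B)
  Step 8: b b B B B B  =>  b b b B B B   (applied B -> b)
  Step 9: b b b B B B  =>  b b b b B B   (applied B -> b)
  Step 10: b b b b B B  =>  b b b b B B B   (applied B -> B B)
  Step 11: b b b b B B B  =>  b b b b b B B   (applied B -> b)
  Step 12: b b b b b B B  =>  b b b b b b B   (applied B -> b)
  Step 13: b b b b b b B  =>  b b b b b b B B   (applied B -> B B)
  Step 14: b b b b b b B B  =>  b b b b b b b B   (applied B -> b)
  Step 15: b b b b b b b B  =>  b b b b b b b B B   (applied B -> B B)
  Step 16: b b b b b b b B B  =>  b b b b b b b b B   (applied B -> b)
  Step 17: b b b b b b b b B  =>  b b b b b b b b b   (applied B -> b)
Final yield: b b b b b b b b b
Total rewrite steps: 17

17


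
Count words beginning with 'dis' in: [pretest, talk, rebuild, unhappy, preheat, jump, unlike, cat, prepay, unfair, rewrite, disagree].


Checking each word for prefix 'dis':
  'pretest' -> no (count: 0)
  'talk' -> no (count: 0)
  'rebuild' -> no (count: 0)
  'unhappy' -> no (count: 0)
  'preheat' -> no (count: 0)
  'jump' -> no (count: 0)
  'unlike' -> no (count: 0)
  'cat' -> no (count: 0)
  'prepay' -> no (count: 0)
  'unfair' -> no (count: 0)
  'rewrite' -> no (count: 0)
  'disagree' -> YES, starts with 'dis' (count: 1)
Total with prefix 'dis': 1

1


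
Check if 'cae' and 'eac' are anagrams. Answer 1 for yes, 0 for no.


Sort characters of 'cae': 'ace'
Sort characters of 'eac': 'ace'
Sorted forms match -> they ARE anagrams
Result: 1

1


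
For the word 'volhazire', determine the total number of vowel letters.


Scanning each character of 'volhazire':
  Position 1: 'v' -> consonant (running count: 0)
  Position 2: 'o' -> vowel (running count: 1)
  Position 3: 'l' -> consonant (running count: 1)
  Position 4: 'h' -> consonant (running count: 1)
  Position 5: 'a' -> vowel (running count: 2)
  Position 6: 'z' -> consonant (running count: 2)
  Position 7: 'i' -> vowel (running count: 3)
  Position 8: 'r' -> consonant (running count: 3)
  Position 9: 'e' -> vowel (running count: 4)
Total vowels: 4

4


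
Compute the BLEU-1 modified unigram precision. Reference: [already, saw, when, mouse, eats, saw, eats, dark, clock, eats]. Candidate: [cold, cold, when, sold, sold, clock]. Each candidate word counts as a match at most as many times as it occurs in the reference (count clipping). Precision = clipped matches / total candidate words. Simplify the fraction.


Reference word counts: {'already': 1, 'clock': 1, 'dark': 1, 'eats': 3, 'mouse': 1, 'saw': 2, 'when': 1}
Checking each candidate word (with clipping):
  'cold' -> not in reference -> no match (matches: 0)
  'cold' -> not in reference -> no match (matches: 0)
  'when' -> in reference (ref count 1, used 1/1) -> match (matches: 1)
  'sold' -> not in reference -> no match (matches: 1)
  'sold' -> not in reference -> no match (matches: 1)
  'clock' -> in reference (ref count 1, used 1/1) -> match (matches: 2)
Clipped matches: 2, Candidate length: 6
Precision = 2/6 = 1/3

1/3


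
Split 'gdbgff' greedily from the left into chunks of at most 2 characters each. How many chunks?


'gdbgff' has 6 characters.
Chunking with max size 2:
  Chunk 1: 'gd' (positions 0-1)
  Chunk 2: 'bg' (positions 2-3)
  Chunk 3: 'ff' (positions 4-5)
Total chunks: ceil(6 / 2) = 3

3


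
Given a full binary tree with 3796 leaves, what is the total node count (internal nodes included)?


Leaf nodes (terminals): 3796
Internal nodes = n - 1 = 3796 - 1 = 3795
Total = leaves + internal = 3796 + 3795 = 7591

7591


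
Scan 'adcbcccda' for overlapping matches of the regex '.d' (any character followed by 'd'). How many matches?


Pattern: .d means any character followed by 'd'.
Scanning 'adcbcccda' position-by-position:
  Pos 0: window 'ad' -> MATCH
  Pos 1: window 'dc' -> no
  Pos 2: window 'cb' -> no
  Pos 3: window 'bc' -> no
  Pos 4: window 'cc' -> no
  Pos 5: window 'cc' -> no
  Pos 6: window 'cd' -> MATCH
  Pos 7: window 'da' -> no
  Pos 8: window 'a' -> no
Total matches: 2

2


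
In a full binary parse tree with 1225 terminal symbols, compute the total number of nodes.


Leaf nodes (terminals): 1225
Internal nodes = n - 1 = 1225 - 1 = 1224
Total = leaves + internal = 1225 + 1224 = 2449

2449


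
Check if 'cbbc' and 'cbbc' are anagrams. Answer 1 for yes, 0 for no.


Sort characters of 'cbbc': 'bbcc'
Sort characters of 'cbbc': 'bbcc'
Sorted forms match -> they ARE anagrams
Result: 1

1


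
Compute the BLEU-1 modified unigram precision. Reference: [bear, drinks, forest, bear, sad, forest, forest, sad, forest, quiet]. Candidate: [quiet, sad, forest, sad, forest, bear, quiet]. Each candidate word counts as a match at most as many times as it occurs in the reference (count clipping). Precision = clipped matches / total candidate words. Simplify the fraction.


Reference word counts: {'bear': 2, 'drinks': 1, 'forest': 4, 'quiet': 1, 'sad': 2}
Checking each candidate word (with clipping):
  'quiet' -> in reference (ref count 1, used 1/1) -> match (matches: 1)
  'sad' -> in reference (ref count 2, used 1/2) -> match (matches: 2)
  'forest' -> in reference (ref count 4, used 1/4) -> match (matches: 3)
  'sad' -> in reference (ref count 2, used 2/2) -> match (matches: 4)
  'forest' -> in reference (ref count 4, used 2/4) -> match (matches: 5)
  'bear' -> in reference (ref count 2, used 1/2) -> match (matches: 6)
  'quiet' -> ref count 1 already used up (1/1) -> clipped, no match (matches: 6)
Clipped matches: 6, Candidate length: 7
Precision = 6/7

6/7
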